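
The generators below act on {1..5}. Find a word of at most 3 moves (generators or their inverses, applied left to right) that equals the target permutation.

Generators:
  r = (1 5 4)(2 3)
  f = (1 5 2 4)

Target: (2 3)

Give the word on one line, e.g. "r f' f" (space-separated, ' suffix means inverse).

  after r: (1 5 4)(2 3)
  after r: (1 4 5)
  after r: (2 3)

r r r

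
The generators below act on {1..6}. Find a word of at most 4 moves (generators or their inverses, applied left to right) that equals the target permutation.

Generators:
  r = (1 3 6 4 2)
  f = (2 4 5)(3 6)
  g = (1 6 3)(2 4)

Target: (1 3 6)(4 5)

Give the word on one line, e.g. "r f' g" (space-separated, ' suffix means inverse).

  after f': (2 5 4)(3 6)
  after g: (1 6)(2 5)
  after f: (1 3 6)(4 5)

f' g f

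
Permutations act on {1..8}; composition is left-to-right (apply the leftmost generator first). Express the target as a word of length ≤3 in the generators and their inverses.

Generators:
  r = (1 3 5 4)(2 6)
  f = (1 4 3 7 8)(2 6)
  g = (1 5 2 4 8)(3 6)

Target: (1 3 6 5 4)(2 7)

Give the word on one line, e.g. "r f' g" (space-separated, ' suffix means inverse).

  after f': (1 8 7 3 4)(2 6)
  after g': (1 4 8 7 6 5)(2 3)
  after f: (1 3 6 5 4)(2 7)

f' g' f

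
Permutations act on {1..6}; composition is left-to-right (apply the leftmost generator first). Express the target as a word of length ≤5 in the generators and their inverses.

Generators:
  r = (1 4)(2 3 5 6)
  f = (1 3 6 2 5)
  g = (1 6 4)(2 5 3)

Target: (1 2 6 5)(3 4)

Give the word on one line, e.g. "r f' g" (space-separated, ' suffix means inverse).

r' f' g g r

  after r': (1 4)(2 6 5 3)
  after f': (1 4 5)(2 3 6)
  after g: (3 4)(5 6)
  after g: (1 6 3)(2 5 4)
  after r: (1 2 6 5)(3 4)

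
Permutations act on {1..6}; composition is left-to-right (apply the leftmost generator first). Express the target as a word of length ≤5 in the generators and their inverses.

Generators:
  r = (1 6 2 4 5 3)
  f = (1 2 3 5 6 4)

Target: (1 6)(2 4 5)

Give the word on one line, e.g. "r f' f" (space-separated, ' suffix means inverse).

r f r' f' r

  after r: (1 6 2 4 5 3)
  after f: (1 4 6 3 2)
  after r': (1 2 3 6 5 4)
  after f': (3 5 6)
  after r: (1 6)(2 4 5)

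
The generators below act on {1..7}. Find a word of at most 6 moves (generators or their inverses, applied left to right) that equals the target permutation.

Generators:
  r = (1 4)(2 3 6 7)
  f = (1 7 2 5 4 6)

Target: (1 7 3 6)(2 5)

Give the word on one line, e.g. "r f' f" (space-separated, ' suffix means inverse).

  after r': (1 4)(2 7 6 3)
  after f': (1 5 2)(3 7 4 6)
  after r: (1 5 3 2 4 7)
  after f': (1 2 5 3 7 6 4)
  after r': (1 7 3 6)(2 5)

r' f' r f' r'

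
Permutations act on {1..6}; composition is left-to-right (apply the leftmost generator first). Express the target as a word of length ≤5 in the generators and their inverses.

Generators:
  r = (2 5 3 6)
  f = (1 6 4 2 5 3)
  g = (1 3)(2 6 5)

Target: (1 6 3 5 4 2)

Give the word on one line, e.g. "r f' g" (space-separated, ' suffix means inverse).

r' f' r

  after r': (2 6 3 5)
  after f': (1 3 2)(4 6 5)
  after r: (1 6 3 5 4 2)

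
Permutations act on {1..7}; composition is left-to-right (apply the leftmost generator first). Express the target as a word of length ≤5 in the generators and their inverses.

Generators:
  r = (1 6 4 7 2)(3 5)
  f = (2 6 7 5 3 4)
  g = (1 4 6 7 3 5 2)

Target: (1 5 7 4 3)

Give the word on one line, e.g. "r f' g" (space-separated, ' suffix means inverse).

f' g f r' f

  after f': (2 4 3 5 7 6)
  after g: (1 4 5 3 2 6)
  after f: (1 2 7 5 4 3 6)
  after r': (1 7 3)(2 4 5 6)
  after f: (1 5 7 4 3)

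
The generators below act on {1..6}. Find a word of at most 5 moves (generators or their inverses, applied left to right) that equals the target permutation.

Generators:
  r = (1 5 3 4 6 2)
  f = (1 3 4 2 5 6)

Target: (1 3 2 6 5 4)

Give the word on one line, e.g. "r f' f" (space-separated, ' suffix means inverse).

r' r' f' r' f

  after r': (1 2 6 4 3 5)
  after r': (1 6 3)(2 4 5)
  after f': (1 5 4 2 3 6)
  after r': (2 5 3 4 6)
  after f: (1 3 2 6 5 4)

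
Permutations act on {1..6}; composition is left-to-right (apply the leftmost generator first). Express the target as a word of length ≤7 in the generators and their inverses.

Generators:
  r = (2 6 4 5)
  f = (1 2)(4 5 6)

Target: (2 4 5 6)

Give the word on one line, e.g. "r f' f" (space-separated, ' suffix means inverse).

  after r': (2 5 4 6)
  after r': (2 4)(5 6)
  after f': (1 2 6 4)
  after f': (2 5 4)
  after r': (2 4 5 6)

r' r' f' f' r'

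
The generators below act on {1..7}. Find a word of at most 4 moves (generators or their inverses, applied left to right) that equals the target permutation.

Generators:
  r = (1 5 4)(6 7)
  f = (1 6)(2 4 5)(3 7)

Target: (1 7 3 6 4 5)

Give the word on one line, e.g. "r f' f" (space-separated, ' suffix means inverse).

f f f r'

  after f: (1 6)(2 4 5)(3 7)
  after f: (2 5 4)
  after f: (1 6)(3 7)
  after r': (1 7 3 6 4 5)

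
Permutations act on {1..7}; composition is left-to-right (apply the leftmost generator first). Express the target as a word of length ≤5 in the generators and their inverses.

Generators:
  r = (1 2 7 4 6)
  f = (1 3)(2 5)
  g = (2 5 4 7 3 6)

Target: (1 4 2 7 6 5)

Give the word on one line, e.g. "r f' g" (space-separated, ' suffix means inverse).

f g f' r'

  after f: (1 3)(2 5)
  after g: (1 6 2 4 7 3)
  after f': (1 6 5 2 4 7)
  after r': (1 4 2 7 6 5)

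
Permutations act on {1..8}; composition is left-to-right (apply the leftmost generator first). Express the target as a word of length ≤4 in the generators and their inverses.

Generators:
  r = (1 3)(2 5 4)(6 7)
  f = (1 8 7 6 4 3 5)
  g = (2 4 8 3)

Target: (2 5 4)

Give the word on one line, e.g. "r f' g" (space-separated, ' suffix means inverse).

r' r'

  after r': (1 3)(2 4 5)(6 7)
  after r': (2 5 4)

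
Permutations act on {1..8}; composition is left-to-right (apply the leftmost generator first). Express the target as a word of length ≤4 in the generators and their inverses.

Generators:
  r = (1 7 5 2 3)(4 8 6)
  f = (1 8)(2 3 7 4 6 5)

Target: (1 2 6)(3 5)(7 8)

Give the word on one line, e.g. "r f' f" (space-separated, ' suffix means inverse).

r' f'

  after r': (1 3 2 5 7)(4 6 8)
  after f': (1 2 6)(3 5)(7 8)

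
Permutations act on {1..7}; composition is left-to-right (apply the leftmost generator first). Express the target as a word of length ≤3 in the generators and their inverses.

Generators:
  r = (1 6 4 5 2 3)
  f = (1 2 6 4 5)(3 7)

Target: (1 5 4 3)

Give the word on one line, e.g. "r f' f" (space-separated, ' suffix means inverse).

f' f' r

  after f': (1 5 4 6 2)(3 7)
  after f': (1 4 2 5 6)
  after r: (1 5 4 3)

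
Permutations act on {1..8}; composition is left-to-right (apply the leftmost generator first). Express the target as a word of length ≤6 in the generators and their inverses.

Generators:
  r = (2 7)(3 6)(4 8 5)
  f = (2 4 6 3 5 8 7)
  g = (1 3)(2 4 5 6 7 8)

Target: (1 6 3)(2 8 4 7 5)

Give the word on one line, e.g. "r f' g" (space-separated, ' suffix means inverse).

g' f' r r

  after g': (1 3)(2 8 7 6 5 4)
  after f': (1 6 3)(2 5)(4 7)
  after r: (1 3)(2 4)(5 7 8)
  after r: (1 6 3)(2 8 4 7 5)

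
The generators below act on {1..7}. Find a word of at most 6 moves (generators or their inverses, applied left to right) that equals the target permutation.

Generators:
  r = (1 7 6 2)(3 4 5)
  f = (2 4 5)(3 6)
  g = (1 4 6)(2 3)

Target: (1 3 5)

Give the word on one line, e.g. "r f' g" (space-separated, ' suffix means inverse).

g r g r

  after g: (1 4 6)(2 3)
  after r: (1 5 3)(2 4)(6 7)
  after g: (1 5 2 6 7)(3 4)
  after r: (1 3 5)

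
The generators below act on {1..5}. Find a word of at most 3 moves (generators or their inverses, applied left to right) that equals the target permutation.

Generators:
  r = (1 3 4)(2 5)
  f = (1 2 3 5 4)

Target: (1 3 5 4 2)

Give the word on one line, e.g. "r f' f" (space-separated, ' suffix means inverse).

  after r': (1 4 3)(2 5)
  after f: (2 4 5 3)
  after r: (1 3 5 4 2)

r' f r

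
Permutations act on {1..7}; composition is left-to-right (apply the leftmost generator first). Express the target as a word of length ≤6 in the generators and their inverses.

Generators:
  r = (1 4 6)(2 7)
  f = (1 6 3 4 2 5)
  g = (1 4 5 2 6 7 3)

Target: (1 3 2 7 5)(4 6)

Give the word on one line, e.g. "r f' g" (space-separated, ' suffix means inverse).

  after f: (1 6 3 4 2 5)
  after f: (1 3 2)(4 5 6)
  after g': (1 7 6)(2 3 5)
  after g': (1 6 3 4)(2 7)
  after f: (1 3 2 7 5)(4 6)

f f g' g' f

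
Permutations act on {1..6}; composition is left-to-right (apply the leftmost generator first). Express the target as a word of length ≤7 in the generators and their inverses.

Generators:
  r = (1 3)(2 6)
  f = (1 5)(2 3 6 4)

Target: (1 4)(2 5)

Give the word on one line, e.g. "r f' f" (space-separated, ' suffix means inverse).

  after r: (1 3)(2 6)
  after f': (1 2 3 5)(4 6)
  after r': (1 6 4 2)(3 5)
  after f: (1 4 3)(2 5 6)
  after r: (1 4)(2 5)

r f' r' f r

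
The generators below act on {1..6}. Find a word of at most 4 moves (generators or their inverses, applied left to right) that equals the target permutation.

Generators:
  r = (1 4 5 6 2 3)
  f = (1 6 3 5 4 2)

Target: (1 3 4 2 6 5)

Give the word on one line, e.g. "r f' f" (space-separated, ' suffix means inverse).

f' r' f

  after f': (1 2 4 5 3 6)
  after r': (1 6 3 5 2)
  after f: (1 3 4 2 6 5)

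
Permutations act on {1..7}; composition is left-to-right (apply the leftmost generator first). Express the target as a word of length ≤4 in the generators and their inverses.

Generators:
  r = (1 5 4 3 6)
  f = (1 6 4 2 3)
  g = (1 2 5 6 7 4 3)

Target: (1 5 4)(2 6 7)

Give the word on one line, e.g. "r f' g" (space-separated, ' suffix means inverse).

  after r: (1 5 4 3 6)
  after g': (1 2)(3 5 7 6)
  after r: (1 2 5 7)(3 4)
  after g: (1 5 4)(2 6 7)

r g' r g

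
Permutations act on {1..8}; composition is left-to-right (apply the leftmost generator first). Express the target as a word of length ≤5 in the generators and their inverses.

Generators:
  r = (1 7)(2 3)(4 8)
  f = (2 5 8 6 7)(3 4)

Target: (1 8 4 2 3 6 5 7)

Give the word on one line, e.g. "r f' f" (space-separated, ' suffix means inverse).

r f' f' r' r'

  after r: (1 7)(2 3)(4 8)
  after f': (1 6 8 3 7)(2 4 5)
  after f': (1 8 4 2 3 6 5 7)
  after r': (1 4 3 6 5)
  after r': (1 8 4 2 3 6 5 7)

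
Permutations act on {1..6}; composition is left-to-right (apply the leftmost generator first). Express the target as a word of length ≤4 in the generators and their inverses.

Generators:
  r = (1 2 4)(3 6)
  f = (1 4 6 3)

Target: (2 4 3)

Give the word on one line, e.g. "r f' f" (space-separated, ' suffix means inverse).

f r

  after f: (1 4 6 3)
  after r: (2 4 3)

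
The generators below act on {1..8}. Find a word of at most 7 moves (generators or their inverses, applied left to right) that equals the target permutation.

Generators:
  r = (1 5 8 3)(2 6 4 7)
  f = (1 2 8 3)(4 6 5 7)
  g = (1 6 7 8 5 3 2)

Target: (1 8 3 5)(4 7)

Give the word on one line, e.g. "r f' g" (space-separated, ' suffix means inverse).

  after r': (1 3 8 5)(2 7 4 6)
  after g: (1 2 8 3 5 6)(4 7)
  after g: (2 5 7 4 8)
  after f': (1 3 8)(2 6 4)
  after r': (1 8 3 5)(4 7)

r' g g f' r'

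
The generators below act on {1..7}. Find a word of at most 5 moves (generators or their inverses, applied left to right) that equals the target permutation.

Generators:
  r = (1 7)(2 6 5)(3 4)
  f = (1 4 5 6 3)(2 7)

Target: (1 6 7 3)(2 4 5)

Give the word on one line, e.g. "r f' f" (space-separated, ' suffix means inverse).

  after r': (1 7)(2 5 6)(3 4)
  after f': (1 2 4 6 7 3)
  after r': (1 5 6)(2 3 7 4)
  after r': (1 6 7 3)(2 4 5)

r' f' r' r'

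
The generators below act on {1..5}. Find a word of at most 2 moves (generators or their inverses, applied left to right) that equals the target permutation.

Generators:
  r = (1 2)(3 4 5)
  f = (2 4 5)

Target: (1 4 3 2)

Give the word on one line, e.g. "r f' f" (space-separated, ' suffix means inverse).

r' f

  after r': (1 2)(3 5 4)
  after f: (1 4 3 2)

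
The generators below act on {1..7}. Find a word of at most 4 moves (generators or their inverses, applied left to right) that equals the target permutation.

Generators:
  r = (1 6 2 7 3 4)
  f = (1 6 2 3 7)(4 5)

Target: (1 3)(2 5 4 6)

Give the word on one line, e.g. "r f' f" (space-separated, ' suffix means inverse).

  after r': (1 4 3 7 2 6)
  after r': (1 3 2)(4 7 6)
  after r': (1 7)(2 4)(3 6)
  after f': (1 3)(2 5 4 6)

r' r' r' f'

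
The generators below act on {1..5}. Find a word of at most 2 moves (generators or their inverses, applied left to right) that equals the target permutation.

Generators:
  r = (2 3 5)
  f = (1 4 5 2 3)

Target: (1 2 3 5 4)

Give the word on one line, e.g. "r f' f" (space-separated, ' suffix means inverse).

f' r'

  after f': (1 3 2 5 4)
  after r': (1 2 3 5 4)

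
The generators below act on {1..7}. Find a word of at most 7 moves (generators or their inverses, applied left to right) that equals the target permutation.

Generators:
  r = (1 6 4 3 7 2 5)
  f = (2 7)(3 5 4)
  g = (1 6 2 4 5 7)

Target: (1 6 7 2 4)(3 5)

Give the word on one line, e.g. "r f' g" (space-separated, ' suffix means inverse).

r r f' r r

  after r: (1 6 4 3 7 2 5)
  after r: (1 4 7 5 6 3 2)
  after f': (1 5 6 4 2)(3 7)
  after r: (2 6 3)(4 5)
  after r: (1 6 7 2 4)(3 5)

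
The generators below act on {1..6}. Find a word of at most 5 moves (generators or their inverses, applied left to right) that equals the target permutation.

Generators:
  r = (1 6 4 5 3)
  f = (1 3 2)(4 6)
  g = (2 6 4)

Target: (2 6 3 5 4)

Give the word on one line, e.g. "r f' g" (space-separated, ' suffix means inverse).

r g' r' g r'

  after r: (1 6 4 5 3)
  after g': (1 2 4 5 3)
  after r': (1 2 6)
  after g: (1 6)(2 4)
  after r': (2 6 3 5 4)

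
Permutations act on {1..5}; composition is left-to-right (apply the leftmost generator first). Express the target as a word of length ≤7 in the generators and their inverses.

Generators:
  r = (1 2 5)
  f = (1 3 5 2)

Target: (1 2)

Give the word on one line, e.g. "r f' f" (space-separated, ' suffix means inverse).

  after f: (1 3 5 2)
  after r: (1 3)
  after r: (1 3 2 5)
  after f: (1 5 3)
  after f: (1 2)

f r r f f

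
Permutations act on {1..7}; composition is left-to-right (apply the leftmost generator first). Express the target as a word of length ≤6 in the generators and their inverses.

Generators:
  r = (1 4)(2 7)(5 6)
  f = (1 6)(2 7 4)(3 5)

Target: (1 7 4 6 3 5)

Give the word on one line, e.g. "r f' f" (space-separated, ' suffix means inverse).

r f' r' r'

  after r: (1 4)(2 7)(5 6)
  after f': (1 7 4 6 3 5)
  after r': (1 2 7)(3 6)(4 5)
  after r': (1 7 4 6 3 5)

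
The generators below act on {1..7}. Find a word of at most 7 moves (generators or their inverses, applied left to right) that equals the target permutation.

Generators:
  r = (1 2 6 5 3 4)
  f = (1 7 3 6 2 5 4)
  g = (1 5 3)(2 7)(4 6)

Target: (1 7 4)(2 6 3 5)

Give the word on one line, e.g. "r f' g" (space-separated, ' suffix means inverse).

f' f' f' g r

  after f': (1 4 5 2 6 3 7)
  after f': (1 5 6 7 4 2 3)
  after f': (1 2 7 5 3 4 6)
  after g: (1 7 3 6 5)
  after r: (1 7 4)(2 6 3 5)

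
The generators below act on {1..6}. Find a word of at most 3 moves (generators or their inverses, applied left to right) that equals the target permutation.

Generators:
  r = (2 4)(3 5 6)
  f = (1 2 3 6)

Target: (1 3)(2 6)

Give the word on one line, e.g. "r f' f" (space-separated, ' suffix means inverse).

  after f': (1 6 3 2)
  after f': (1 3)(2 6)

f' f'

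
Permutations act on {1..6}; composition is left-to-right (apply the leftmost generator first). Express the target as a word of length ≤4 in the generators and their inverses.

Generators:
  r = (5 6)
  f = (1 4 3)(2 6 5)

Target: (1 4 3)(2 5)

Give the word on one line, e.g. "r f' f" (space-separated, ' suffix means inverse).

  after f': (1 3 4)(2 5 6)
  after f': (1 4 3)(2 6 5)
  after r': (1 4 3)(2 5)

f' f' r'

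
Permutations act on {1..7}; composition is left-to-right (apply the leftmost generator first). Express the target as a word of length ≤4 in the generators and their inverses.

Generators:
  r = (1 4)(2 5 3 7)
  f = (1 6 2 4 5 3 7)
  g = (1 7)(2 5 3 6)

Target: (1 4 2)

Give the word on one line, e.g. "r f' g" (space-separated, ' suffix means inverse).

  after g': (1 7)(2 6 3 5)
  after r': (1 3 2 6 5 7 4)
  after r': (1 5 3 7)(2 6)
  after f': (1 4 2)

g' r' r' f'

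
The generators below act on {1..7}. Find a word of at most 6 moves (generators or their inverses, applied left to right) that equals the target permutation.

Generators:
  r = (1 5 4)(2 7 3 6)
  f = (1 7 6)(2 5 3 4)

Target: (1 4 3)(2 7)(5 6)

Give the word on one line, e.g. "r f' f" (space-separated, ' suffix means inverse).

f f r f'

  after f: (1 7 6)(2 5 3 4)
  after f: (1 6 7)(2 3)(4 5)
  after r: (1 2 6 3 7 5)
  after f': (1 4 3)(2 7)(5 6)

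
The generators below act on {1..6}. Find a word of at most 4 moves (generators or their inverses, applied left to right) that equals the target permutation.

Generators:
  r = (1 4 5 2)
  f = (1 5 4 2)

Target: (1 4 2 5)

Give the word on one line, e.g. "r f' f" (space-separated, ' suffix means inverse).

r f' r'

  after r: (1 4 5 2)
  after f': (1 5 4)
  after r': (1 4 2 5)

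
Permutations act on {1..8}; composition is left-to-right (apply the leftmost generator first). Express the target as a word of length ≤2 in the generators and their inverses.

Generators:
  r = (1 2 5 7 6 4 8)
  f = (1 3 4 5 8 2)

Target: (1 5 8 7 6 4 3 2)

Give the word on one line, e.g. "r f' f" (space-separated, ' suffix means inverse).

f' r

  after f': (1 2 8 5 4 3)
  after r: (1 5 8 7 6 4 3 2)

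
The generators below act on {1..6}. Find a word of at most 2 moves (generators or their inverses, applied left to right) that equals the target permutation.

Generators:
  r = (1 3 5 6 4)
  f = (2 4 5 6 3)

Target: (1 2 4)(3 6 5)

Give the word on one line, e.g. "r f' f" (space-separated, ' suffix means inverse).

r f

  after r: (1 3 5 6 4)
  after f: (1 2 4)(3 6 5)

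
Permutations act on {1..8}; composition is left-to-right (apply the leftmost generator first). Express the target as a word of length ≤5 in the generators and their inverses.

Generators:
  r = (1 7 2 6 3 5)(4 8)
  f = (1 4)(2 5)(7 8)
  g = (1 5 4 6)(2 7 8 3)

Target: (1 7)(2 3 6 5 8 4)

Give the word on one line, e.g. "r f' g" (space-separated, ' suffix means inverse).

  after f: (1 4)(2 5)(7 8)
  after r': (1 8)(2 3 6)(4 5 7)
  after f: (1 7)(2 3 6 5 8 4)

f r' f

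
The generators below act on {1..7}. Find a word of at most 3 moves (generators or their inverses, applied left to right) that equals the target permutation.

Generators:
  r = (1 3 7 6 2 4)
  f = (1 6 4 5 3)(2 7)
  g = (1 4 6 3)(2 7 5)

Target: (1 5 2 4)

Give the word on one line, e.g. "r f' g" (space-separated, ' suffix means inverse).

r r g

  after r: (1 3 7 6 2 4)
  after r: (1 7 2)(3 6 4)
  after g: (1 5 2 4)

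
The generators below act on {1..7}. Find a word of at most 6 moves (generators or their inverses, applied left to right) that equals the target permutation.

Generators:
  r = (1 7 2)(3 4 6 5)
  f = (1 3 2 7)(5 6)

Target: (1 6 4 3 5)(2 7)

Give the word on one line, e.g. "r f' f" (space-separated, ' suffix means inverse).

r f' f' r r

  after r: (1 7 2)(3 4 6 5)
  after f': (1 2 7 3 4 5)
  after f': (1 3 4 6 5 7)
  after r: (1 4 5 2)(3 6)
  after r: (1 6 4 3 5)(2 7)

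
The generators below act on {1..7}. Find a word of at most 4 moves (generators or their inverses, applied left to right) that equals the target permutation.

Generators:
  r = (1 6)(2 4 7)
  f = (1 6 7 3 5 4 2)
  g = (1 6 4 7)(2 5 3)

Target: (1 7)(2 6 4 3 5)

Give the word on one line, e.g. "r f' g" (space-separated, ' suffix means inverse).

  after r': (1 6)(2 7 4)
  after g: (1 4 5 3 2)
  after g: (1 7)(2 6 4 3 5)

r' g g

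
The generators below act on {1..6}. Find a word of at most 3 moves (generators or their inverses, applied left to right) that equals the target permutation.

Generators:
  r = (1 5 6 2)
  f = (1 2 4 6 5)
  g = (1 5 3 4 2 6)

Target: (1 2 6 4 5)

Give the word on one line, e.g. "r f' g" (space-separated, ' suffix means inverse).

f' r' r'

  after f': (1 5 6 4 2)
  after r': (4 6)
  after r': (1 2 6 4 5)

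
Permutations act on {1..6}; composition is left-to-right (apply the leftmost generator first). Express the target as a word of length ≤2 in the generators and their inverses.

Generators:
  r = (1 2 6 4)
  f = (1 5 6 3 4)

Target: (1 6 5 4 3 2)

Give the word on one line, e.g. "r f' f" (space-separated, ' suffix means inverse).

f' r'

  after f': (1 4 3 6 5)
  after r': (1 6 5 4 3 2)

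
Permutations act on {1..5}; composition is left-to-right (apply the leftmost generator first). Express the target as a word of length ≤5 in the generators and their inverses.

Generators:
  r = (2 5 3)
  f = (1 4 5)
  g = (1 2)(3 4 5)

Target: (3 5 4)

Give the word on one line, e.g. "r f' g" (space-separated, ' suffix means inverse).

g g f f f

  after g: (1 2)(3 4 5)
  after g: (3 5 4)
  after f: (1 4 3)
  after f: (1 5)(3 4)
  after f: (3 5 4)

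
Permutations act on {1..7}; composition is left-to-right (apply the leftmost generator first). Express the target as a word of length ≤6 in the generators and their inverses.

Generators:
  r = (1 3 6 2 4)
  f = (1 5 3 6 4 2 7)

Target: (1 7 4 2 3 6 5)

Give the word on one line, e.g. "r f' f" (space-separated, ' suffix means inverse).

  after r': (1 4 2 6 3)
  after r': (1 2 3 4 6)
  after f: (1 7)(2 6 5 3)
  after r': (1 7 4 2 3 6 5)

r' r' f r'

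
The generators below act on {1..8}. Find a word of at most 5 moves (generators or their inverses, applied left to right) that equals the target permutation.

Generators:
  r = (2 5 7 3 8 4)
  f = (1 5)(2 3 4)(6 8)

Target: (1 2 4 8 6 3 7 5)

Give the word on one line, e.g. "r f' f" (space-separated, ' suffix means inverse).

  after f': (1 5)(2 4 3)(6 8)
  after f': (2 3 4)
  after f': (1 5)(6 8)
  after r': (1 2 4 8 6 3 7 5)

f' f' f' r'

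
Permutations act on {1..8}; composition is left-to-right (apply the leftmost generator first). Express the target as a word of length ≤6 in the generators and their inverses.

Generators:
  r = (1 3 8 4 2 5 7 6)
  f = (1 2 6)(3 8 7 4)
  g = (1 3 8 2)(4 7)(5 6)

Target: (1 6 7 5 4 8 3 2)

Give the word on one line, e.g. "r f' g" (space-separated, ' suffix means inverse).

  after g': (1 2 8 3)(4 7)(5 6)
  after f: (1 6 5)(2 7 3)
  after r': (1 7)(2 5 6)(3 4 8)
  after r': (1 5 7 6 4 3 8)
  after g: (1 6 7 5 4 8 3 2)

g' f r' r' g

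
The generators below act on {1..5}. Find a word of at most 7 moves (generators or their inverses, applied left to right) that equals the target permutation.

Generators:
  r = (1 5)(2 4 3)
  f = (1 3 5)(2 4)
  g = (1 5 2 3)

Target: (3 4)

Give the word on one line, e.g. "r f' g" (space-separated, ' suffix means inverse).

f' r g f' g

  after f': (1 5 3)(2 4)
  after r: (2 3 5)
  after g: (1 5 3 2)
  after f': (1 3 4 2 5)
  after g: (3 4)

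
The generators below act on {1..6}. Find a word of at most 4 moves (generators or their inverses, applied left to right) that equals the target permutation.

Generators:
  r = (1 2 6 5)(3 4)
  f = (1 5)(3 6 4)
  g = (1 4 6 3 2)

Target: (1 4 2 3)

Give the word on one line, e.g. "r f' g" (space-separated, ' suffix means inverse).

  after g': (1 2 3 6 4)
  after r: (1 6 3 5)(2 4)
  after f: (1 4 2 3)

g' r f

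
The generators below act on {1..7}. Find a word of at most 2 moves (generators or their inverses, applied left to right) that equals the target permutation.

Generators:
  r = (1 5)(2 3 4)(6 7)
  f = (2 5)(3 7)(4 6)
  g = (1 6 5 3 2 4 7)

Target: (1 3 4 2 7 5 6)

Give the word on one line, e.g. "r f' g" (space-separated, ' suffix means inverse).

r' g

  after r': (1 5)(2 4 3)(6 7)
  after g: (1 3 4 2 7 5 6)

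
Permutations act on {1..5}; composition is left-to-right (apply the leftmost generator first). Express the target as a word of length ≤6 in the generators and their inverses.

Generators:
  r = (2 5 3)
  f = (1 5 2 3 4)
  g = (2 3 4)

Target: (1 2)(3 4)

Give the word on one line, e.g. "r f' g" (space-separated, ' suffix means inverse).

g' f g r r

  after g': (2 4 3)
  after f: (1 5 2)
  after g: (1 5 3 4 2)
  after r: (1 3 4 5 2)
  after r: (1 2)(3 4)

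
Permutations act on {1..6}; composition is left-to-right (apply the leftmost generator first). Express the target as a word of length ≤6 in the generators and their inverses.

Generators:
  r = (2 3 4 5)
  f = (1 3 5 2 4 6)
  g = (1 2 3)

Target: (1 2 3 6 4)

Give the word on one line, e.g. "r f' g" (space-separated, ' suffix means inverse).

g' f g f

  after g': (1 3 2)
  after f: (1 5 2 3 4 6)
  after g: (1 5 3 4 6 2)
  after f: (1 2 3 6 4)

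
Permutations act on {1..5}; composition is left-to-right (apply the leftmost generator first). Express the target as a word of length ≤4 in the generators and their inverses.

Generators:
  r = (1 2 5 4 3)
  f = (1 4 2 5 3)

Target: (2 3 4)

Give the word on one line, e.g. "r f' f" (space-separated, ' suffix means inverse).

r' r' f r'

  after r': (1 3 4 5 2)
  after r': (1 4 2 3 5)
  after f: (1 2)(4 5)
  after r': (2 3 4)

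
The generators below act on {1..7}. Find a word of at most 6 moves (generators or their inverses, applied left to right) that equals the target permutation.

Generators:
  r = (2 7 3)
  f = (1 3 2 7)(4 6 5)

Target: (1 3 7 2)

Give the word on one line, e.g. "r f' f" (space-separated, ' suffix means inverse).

f r' f f

  after f: (1 3 2 7)(4 6 5)
  after r': (1 7)(4 6 5)
  after f: (2 7 3)(4 5 6)
  after f: (1 3 7 2)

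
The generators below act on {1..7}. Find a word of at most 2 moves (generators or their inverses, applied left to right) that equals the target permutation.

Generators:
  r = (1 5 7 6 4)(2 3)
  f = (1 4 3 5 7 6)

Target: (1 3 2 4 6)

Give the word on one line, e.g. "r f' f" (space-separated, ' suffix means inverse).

r f'

  after r: (1 5 7 6 4)(2 3)
  after f': (1 3 2 4 6)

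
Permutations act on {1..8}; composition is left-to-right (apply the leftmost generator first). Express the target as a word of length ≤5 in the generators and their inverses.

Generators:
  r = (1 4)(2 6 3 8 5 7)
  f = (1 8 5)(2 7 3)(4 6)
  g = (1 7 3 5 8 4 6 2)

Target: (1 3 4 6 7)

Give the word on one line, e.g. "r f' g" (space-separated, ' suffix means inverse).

g r' f' r'

  after g: (1 7 3 5 8 4 6 2)
  after r': (1 5 3 8)(2 4)(6 7)
  after f': (1 8 5 7 4 3)(2 6)
  after r': (1 3 4 6 7)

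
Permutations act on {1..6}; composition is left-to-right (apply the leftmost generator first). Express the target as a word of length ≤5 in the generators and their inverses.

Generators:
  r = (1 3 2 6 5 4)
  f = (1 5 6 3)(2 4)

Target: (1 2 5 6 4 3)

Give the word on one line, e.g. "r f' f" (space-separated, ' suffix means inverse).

  after r': (1 4 5 6 2 3)
  after r': (1 5 2)(3 4 6)
  after f': (2 3)(4 5)
  after r': (1 4 6 2)
  after f: (1 2 5 6 4 3)

r' r' f' r' f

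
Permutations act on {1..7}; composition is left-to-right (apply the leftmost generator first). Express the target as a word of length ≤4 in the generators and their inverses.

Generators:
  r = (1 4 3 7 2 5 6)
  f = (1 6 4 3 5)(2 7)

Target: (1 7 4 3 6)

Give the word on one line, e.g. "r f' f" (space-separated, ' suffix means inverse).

r' f f r

  after r': (1 6 5 2 7 3 4)
  after f: (1 4 6)(5 7)
  after f: (1 3 5 2 7)
  after r: (1 7 4 3 6)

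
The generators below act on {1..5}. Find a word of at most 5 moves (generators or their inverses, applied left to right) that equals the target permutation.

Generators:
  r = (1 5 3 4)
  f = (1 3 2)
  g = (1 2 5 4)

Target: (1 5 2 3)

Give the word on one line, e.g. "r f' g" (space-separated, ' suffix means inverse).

  after g: (1 2 5 4)
  after r: (1 2 3 4 5)
  after g: (1 5 2 3)

g r g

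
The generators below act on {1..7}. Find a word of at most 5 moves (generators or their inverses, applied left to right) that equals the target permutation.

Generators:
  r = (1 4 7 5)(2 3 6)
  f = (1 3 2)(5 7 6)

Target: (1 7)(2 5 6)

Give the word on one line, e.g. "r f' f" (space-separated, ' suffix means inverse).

f' r r f r'

  after f': (1 2 3)(5 6 7)
  after r: (1 3 4 7)(2 6 5)
  after r: (1 6)(3 7 4 5)
  after f: (1 5 2)(3 6)(4 7)
  after r': (1 7)(2 5 6)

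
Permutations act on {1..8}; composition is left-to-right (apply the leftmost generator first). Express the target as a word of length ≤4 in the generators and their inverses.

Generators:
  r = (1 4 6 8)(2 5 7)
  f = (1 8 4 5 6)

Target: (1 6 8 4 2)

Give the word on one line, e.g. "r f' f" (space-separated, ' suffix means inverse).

  after r: (1 4 6 8)(2 5 7)
  after f': (1 8 6)(2 4 5 7)
  after r': (1 6 8 4 2)

r f' r'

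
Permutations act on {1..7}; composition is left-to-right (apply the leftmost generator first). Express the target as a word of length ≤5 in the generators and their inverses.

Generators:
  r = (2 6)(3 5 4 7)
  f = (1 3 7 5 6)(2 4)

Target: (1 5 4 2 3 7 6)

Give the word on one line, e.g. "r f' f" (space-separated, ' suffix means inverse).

r f' r r f'

  after r: (2 6)(3 5 4 7)
  after f': (1 6 4 3 7)(2 5)
  after r: (1 2 4 5 6 7)
  after r: (1 6 3 5 2 7)
  after f': (1 5 4 2 3 7 6)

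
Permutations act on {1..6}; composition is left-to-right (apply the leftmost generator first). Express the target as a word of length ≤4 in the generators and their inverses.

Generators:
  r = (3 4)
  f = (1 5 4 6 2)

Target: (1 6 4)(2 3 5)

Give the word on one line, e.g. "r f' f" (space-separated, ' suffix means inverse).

  after f': (1 2 6 4 5)
  after r': (1 2 6 3 4 5)
  after f': (1 6 3 5 2 4)
  after r': (1 6 4)(2 3 5)

f' r' f' r'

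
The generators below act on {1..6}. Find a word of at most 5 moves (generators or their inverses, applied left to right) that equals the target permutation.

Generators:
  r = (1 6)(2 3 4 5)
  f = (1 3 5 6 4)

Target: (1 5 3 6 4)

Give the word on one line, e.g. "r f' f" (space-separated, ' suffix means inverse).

  after r: (1 6)(2 3 4 5)
  after f: (1 4 6 3)(2 5)
  after r: (1 5 3 6 4)

r f r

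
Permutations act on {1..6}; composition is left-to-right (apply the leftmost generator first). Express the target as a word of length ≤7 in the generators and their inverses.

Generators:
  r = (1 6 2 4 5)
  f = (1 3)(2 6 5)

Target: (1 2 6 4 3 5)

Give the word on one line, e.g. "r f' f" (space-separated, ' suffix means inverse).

  after f': (1 3)(2 5 6)
  after r': (1 3 5)(2 4)
  after f: (2 4 6 5 3)
  after r': (1 5 3 6 4)
  after f: (1 2 6 4 3 5)

f' r' f r' f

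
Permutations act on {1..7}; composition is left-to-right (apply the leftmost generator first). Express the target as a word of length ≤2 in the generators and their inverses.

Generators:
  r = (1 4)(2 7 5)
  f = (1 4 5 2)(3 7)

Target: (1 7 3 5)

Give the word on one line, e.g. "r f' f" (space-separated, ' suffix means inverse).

f' r

  after f': (1 2 5 4)(3 7)
  after r: (1 7 3 5)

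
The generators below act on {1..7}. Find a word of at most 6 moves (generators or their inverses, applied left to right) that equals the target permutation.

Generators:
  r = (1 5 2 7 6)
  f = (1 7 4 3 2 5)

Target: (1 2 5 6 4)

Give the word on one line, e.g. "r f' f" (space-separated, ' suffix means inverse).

f' r' f r'

  after f': (1 5 2 3 4 7)
  after r': (2 3 4)(6 7)
  after f: (1 7 6 4 5)
  after r': (1 2 5 6 4)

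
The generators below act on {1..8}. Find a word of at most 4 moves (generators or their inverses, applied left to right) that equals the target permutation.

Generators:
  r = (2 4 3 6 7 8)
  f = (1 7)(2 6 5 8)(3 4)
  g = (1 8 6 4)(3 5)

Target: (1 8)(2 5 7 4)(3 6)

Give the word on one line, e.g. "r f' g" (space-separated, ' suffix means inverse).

r' f' r

  after r': (2 8 7 6 3 4)
  after f': (1 7 2 5 6 4 8)
  after r: (1 8)(2 5 7 4)(3 6)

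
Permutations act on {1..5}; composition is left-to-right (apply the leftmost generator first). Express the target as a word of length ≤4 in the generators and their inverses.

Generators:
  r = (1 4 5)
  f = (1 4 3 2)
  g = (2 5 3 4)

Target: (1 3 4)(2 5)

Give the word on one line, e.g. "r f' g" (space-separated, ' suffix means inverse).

  after r': (1 5 4)
  after g: (1 3 4)(2 5)

r' g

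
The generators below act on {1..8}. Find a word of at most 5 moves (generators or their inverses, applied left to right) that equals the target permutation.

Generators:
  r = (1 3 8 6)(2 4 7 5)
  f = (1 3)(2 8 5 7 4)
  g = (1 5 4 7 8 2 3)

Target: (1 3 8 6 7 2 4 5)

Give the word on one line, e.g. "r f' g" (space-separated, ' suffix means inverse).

  after r: (1 3 8 6)(2 4 7 5)
  after g: (2 7 4 8 6 5 3)
  after f: (1 3 8 6 7 2 4 5)

r g f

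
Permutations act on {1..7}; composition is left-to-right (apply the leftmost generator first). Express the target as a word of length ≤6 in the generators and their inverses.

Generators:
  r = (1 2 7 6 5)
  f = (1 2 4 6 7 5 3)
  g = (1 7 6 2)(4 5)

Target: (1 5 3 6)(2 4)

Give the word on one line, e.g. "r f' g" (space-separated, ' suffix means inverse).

  after r: (1 2 7 6 5)
  after g: (2 6 4 5 7)
  after f: (1 2 7 4 3)
  after f: (1 4)(2 5 3)(6 7)
  after g': (1 5 3 6)(2 4)

r g f f g'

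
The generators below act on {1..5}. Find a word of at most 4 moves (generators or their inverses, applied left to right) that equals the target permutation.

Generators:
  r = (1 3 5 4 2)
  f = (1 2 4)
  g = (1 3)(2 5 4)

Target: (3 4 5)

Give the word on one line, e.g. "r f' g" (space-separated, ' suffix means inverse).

r' f'

  after r': (1 2 4 5 3)
  after f': (3 4 5)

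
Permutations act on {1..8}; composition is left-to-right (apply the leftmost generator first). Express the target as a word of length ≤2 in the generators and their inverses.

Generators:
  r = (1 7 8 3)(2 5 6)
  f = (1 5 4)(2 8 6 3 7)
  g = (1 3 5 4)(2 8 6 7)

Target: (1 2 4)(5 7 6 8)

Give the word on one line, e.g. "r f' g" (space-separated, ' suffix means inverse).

r g

  after r: (1 7 8 3)(2 5 6)
  after g: (1 2 4)(5 7 6 8)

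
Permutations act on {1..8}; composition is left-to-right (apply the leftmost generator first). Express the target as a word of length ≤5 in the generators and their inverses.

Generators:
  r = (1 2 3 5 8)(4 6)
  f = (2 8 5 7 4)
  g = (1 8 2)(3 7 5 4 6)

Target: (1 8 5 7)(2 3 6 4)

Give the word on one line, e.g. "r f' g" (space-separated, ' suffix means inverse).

  after g': (1 2 8)(3 6 4 5 7)
  after r': (2 5 7)(3 4)
  after r': (1 8 5 7)(2 3 6 4)

g' r' r'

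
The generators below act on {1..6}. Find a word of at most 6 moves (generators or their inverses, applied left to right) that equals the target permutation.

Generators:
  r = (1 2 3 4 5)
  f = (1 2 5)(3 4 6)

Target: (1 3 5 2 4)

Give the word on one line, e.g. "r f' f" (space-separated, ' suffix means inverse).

  after r: (1 2 3 4 5)
  after r: (1 3 5 2 4)
  after f: (1 4 2 6 3)
  after f: (1 6 4 5)(2 3)
  after f: (1 3 5 2 4)

r r f f f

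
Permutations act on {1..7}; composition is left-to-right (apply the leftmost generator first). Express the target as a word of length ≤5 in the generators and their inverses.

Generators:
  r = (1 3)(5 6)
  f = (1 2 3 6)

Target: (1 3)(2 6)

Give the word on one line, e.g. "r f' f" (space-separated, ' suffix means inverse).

  after f': (1 6 3 2)
  after f': (1 3)(2 6)
  after r': (2 5 6)
  after r': (1 3)(2 6)

f' f' r' r'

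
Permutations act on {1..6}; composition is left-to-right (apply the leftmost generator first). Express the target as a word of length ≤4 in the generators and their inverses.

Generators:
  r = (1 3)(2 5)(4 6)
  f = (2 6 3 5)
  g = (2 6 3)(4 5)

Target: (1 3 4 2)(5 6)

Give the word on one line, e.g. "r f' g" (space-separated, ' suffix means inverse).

  after g': (2 3 6)(4 5)
  after r': (1 3 4 2)(5 6)

g' r'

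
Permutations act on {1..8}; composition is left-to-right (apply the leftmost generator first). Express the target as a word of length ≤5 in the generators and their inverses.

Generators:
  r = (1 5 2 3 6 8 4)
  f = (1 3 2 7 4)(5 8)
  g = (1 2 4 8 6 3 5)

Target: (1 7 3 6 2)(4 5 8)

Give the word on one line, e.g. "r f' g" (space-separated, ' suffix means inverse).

g r' f g' f'

  after g: (1 2 4 8 6 3 5)
  after r': (1 5 4 6 2 8 3)
  after f: (1 8 2 5)(4 6 7)
  after g': (1 4 8)(2 3 6 7)
  after f': (1 7 3 6 2)(4 5 8)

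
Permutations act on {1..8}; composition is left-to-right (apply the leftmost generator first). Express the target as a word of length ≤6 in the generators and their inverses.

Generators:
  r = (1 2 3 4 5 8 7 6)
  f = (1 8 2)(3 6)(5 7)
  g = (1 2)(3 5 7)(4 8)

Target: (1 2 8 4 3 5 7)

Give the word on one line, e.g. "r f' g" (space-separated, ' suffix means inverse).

  after r: (1 2 3 4 5 8 7 6)
  after f: (2 6 8 5)(3 4 7)
  after r: (1 2)(3 5)(4 6 7)
  after g: (3 7 8 4 6)
  after f': (1 2 8 4 3 5 7)

r f r g f'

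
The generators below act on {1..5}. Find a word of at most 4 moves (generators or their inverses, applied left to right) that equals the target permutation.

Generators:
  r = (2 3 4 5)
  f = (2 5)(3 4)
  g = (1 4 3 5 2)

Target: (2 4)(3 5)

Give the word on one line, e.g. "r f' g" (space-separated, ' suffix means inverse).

  after r: (2 3 4 5)
  after r: (2 4)(3 5)

r r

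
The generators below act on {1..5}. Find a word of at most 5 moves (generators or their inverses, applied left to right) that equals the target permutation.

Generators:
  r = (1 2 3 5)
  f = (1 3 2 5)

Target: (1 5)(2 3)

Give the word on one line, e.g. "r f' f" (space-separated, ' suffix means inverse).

f r' r' f'

  after f: (1 3 2 5)
  after r': (1 2 3)
  after r': (3 5)
  after f': (1 5)(2 3)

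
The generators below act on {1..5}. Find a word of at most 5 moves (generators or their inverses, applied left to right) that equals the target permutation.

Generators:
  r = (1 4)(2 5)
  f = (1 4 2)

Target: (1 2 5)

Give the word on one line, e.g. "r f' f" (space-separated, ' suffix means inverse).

  after r': (1 4)(2 5)
  after f: (1 2 5)
  after f: (2 5 4)
  after f: (1 4)(2 5)
  after f: (1 2 5)

r' f f f f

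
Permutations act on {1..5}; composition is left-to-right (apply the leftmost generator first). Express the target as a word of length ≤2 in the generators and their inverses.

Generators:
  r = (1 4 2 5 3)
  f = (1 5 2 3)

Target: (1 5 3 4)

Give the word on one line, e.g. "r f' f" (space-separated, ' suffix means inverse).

  after f': (1 3 2 5)
  after r': (1 5 3 4)

f' r'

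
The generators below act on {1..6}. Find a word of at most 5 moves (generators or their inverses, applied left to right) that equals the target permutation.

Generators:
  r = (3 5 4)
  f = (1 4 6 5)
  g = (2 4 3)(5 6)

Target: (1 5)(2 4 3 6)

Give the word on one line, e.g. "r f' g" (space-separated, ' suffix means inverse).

  after f: (1 4 6 5)
  after r: (1 3 5)(4 6)
  after g': (1 4 5)(2 3 6)
  after r': (1 5)(2 4 3 6)

f r g' r'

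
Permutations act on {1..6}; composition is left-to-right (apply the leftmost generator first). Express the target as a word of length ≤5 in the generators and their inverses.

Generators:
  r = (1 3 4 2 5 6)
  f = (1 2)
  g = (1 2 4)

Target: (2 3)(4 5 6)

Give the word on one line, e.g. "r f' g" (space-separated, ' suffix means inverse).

  after g': (1 4 2)
  after r: (1 2 3 4 5 6)
  after g': (2 3)(4 5 6)

g' r g'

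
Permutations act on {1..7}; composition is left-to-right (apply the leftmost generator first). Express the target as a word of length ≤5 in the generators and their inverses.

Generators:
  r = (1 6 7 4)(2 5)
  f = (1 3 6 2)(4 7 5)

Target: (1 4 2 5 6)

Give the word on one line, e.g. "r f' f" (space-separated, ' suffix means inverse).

f' f' f' f' r'

  after f': (1 2 6 3)(4 5 7)
  after f': (1 6)(2 3)(4 7 5)
  after f': (1 3 6 2)
  after f': (4 5 7)
  after r': (1 4 2 5 6)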